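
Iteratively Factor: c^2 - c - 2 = (c + 1)*(c - 2)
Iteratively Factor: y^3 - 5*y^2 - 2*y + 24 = (y - 4)*(y^2 - y - 6) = (y - 4)*(y - 3)*(y + 2)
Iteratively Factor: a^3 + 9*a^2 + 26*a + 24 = (a + 4)*(a^2 + 5*a + 6) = (a + 3)*(a + 4)*(a + 2)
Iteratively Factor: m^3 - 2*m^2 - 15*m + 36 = (m - 3)*(m^2 + m - 12) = (m - 3)^2*(m + 4)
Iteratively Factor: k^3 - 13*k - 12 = (k + 3)*(k^2 - 3*k - 4) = (k - 4)*(k + 3)*(k + 1)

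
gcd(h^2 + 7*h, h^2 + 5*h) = h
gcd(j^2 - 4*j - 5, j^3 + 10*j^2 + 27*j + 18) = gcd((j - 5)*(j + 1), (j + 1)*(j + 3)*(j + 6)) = j + 1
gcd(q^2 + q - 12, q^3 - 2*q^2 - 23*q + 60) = q - 3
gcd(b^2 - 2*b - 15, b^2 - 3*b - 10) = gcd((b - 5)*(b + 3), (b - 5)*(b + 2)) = b - 5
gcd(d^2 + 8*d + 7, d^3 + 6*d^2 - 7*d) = d + 7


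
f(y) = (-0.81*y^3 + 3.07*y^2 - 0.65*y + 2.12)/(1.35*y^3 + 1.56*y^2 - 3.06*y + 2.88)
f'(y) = (-4.05*y^2 - 3.12*y + 3.06)*(-0.81*y^3 + 3.07*y^2 - 0.65*y + 2.12)/(1.35*y^3 + 1.56*y^2 - 3.06*y + 2.88)^2 + (-2.43*y^2 + 6.14*y - 0.65)/(1.35*y^3 + 1.56*y^2 - 3.06*y + 2.88) = (4.44089209850063e-16*y^5 - 5.4081*y^4 + 6.7122*y^3 - 23.9646*y^2 + 11.0688*y + 4.6152)/(1.8225*y^6 + 4.212*y^5 - 5.8284*y^4 - 1.7712*y^3 + 18.3492*y^2 - 17.6256*y + 8.2944)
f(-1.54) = 2.10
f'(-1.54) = -3.07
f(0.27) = 0.98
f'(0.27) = 1.24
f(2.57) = 0.25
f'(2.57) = -0.31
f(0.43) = 1.20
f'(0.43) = 1.38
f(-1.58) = 2.23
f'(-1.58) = -3.36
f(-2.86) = -6.68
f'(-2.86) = -14.35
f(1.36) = 0.98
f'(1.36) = -1.05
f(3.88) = -0.02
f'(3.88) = -0.13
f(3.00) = 0.13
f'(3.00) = -0.22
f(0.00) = 0.74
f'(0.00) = 0.56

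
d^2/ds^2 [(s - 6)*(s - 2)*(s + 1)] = 6*s - 14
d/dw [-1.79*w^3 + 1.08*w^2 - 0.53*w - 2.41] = -5.37*w^2 + 2.16*w - 0.53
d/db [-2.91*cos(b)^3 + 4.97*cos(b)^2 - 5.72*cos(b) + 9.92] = (8.73*cos(b)^2 - 9.94*cos(b) + 5.72)*sin(b)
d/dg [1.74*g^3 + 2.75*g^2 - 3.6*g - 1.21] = 5.22*g^2 + 5.5*g - 3.6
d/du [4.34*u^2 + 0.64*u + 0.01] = 8.68*u + 0.64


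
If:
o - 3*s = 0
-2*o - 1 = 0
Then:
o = -1/2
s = -1/6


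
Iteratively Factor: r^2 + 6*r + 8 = (r + 4)*(r + 2)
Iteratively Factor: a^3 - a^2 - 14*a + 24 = (a - 3)*(a^2 + 2*a - 8) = (a - 3)*(a - 2)*(a + 4)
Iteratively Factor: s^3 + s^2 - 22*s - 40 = (s + 2)*(s^2 - s - 20) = (s - 5)*(s + 2)*(s + 4)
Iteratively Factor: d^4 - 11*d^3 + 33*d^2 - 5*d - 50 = (d - 5)*(d^3 - 6*d^2 + 3*d + 10) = (d - 5)*(d + 1)*(d^2 - 7*d + 10) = (d - 5)^2*(d + 1)*(d - 2)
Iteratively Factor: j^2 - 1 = (j + 1)*(j - 1)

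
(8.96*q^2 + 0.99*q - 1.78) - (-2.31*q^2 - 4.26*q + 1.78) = 11.27*q^2 + 5.25*q - 3.56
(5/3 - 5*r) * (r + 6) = -5*r^2 - 85*r/3 + 10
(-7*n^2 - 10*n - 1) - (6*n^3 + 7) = -6*n^3 - 7*n^2 - 10*n - 8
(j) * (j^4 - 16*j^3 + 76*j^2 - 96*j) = j^5 - 16*j^4 + 76*j^3 - 96*j^2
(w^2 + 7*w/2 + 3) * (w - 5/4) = w^3 + 9*w^2/4 - 11*w/8 - 15/4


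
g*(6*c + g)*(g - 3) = 6*c*g^2 - 18*c*g + g^3 - 3*g^2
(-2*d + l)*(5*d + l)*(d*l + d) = -10*d^3*l - 10*d^3 + 3*d^2*l^2 + 3*d^2*l + d*l^3 + d*l^2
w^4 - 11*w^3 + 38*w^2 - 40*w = w*(w - 5)*(w - 4)*(w - 2)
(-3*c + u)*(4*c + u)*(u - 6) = -12*c^2*u + 72*c^2 + c*u^2 - 6*c*u + u^3 - 6*u^2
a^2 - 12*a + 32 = (a - 8)*(a - 4)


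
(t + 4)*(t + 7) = t^2 + 11*t + 28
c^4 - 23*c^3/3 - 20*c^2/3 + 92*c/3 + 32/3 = (c - 8)*(c - 2)*(c + 1/3)*(c + 2)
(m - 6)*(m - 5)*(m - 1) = m^3 - 12*m^2 + 41*m - 30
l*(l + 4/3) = l^2 + 4*l/3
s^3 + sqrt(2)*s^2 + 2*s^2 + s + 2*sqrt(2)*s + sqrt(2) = (s + 1)^2*(s + sqrt(2))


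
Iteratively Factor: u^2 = (u)*(u)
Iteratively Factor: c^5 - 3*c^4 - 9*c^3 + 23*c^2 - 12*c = (c - 1)*(c^4 - 2*c^3 - 11*c^2 + 12*c) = (c - 4)*(c - 1)*(c^3 + 2*c^2 - 3*c) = c*(c - 4)*(c - 1)*(c^2 + 2*c - 3) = c*(c - 4)*(c - 1)^2*(c + 3)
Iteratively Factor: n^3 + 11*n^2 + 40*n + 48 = (n + 3)*(n^2 + 8*n + 16) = (n + 3)*(n + 4)*(n + 4)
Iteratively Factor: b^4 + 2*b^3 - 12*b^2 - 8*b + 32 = (b - 2)*(b^3 + 4*b^2 - 4*b - 16) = (b - 2)*(b + 2)*(b^2 + 2*b - 8) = (b - 2)*(b + 2)*(b + 4)*(b - 2)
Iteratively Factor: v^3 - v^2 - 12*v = (v + 3)*(v^2 - 4*v) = (v - 4)*(v + 3)*(v)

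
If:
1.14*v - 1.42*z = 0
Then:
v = 1.24561403508772*z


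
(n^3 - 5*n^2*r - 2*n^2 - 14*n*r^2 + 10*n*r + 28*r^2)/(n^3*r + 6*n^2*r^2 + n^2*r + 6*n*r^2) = (n^3 - 5*n^2*r - 2*n^2 - 14*n*r^2 + 10*n*r + 28*r^2)/(n*r*(n^2 + 6*n*r + n + 6*r))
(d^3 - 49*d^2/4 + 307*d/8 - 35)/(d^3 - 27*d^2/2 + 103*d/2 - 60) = (d - 7/4)/(d - 3)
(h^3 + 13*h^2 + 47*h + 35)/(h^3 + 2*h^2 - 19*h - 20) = (h + 7)/(h - 4)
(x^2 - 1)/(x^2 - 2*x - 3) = (x - 1)/(x - 3)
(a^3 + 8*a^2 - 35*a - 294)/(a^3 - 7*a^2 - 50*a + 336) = (a + 7)/(a - 8)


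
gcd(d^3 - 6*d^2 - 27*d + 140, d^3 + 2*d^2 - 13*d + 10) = d + 5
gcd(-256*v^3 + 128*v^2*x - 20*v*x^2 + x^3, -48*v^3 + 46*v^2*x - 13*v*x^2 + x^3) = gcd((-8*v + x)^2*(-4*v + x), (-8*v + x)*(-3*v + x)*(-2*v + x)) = -8*v + x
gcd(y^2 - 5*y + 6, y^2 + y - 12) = y - 3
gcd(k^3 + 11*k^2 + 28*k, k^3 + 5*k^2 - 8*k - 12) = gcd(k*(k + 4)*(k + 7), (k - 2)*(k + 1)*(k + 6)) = 1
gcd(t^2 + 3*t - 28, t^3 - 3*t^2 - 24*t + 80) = t - 4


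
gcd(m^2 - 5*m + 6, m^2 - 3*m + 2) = m - 2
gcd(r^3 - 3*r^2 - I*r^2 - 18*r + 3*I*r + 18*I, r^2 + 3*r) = r + 3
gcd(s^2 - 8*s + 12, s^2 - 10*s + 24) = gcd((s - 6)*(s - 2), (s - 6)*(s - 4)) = s - 6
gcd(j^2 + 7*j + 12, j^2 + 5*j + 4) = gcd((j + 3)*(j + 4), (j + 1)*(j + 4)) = j + 4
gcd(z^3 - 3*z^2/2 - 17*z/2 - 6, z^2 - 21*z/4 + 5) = z - 4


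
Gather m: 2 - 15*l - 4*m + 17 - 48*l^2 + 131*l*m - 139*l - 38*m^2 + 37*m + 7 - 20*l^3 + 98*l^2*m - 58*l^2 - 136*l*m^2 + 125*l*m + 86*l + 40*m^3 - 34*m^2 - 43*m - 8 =-20*l^3 - 106*l^2 - 68*l + 40*m^3 + m^2*(-136*l - 72) + m*(98*l^2 + 256*l - 10) + 18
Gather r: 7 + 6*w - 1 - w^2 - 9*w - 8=-w^2 - 3*w - 2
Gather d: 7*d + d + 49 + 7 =8*d + 56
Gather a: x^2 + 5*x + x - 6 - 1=x^2 + 6*x - 7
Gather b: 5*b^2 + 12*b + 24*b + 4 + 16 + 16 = 5*b^2 + 36*b + 36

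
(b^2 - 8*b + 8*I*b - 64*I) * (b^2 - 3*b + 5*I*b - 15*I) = b^4 - 11*b^3 + 13*I*b^3 - 16*b^2 - 143*I*b^2 + 440*b + 312*I*b - 960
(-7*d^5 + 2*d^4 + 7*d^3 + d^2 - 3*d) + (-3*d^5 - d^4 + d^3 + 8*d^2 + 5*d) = -10*d^5 + d^4 + 8*d^3 + 9*d^2 + 2*d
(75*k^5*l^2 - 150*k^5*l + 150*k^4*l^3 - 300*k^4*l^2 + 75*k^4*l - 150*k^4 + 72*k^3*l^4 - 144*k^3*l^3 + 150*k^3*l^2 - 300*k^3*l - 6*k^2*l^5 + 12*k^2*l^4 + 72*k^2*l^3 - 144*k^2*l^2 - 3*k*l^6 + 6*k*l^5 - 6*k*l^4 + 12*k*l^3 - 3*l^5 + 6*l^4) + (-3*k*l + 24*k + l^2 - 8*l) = 75*k^5*l^2 - 150*k^5*l + 150*k^4*l^3 - 300*k^4*l^2 + 75*k^4*l - 150*k^4 + 72*k^3*l^4 - 144*k^3*l^3 + 150*k^3*l^2 - 300*k^3*l - 6*k^2*l^5 + 12*k^2*l^4 + 72*k^2*l^3 - 144*k^2*l^2 - 3*k*l^6 + 6*k*l^5 - 6*k*l^4 + 12*k*l^3 - 3*k*l + 24*k - 3*l^5 + 6*l^4 + l^2 - 8*l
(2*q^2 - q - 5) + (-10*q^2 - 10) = -8*q^2 - q - 15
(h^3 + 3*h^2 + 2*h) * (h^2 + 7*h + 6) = h^5 + 10*h^4 + 29*h^3 + 32*h^2 + 12*h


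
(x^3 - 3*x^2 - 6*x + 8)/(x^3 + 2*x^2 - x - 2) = (x - 4)/(x + 1)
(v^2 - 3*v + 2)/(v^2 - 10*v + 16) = (v - 1)/(v - 8)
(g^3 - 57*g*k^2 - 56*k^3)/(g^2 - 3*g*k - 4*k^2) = (g^2 - g*k - 56*k^2)/(g - 4*k)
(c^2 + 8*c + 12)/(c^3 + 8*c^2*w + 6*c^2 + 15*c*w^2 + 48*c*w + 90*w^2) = (c + 2)/(c^2 + 8*c*w + 15*w^2)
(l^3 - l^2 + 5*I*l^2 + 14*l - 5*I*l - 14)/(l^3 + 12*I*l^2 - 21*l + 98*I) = (l - 1)/(l + 7*I)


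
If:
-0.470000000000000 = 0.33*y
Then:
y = -1.42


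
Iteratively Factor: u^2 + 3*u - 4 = (u - 1)*(u + 4)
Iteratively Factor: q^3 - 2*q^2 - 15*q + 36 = (q - 3)*(q^2 + q - 12) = (q - 3)*(q + 4)*(q - 3)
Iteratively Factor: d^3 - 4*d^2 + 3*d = (d - 3)*(d^2 - d) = d*(d - 3)*(d - 1)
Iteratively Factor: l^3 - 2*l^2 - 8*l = (l + 2)*(l^2 - 4*l) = l*(l + 2)*(l - 4)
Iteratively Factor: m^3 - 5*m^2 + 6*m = (m - 2)*(m^2 - 3*m) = (m - 3)*(m - 2)*(m)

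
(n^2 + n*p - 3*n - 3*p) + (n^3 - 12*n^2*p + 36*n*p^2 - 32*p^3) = n^3 - 12*n^2*p + n^2 + 36*n*p^2 + n*p - 3*n - 32*p^3 - 3*p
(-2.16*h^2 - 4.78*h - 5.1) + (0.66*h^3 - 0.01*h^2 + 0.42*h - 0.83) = 0.66*h^3 - 2.17*h^2 - 4.36*h - 5.93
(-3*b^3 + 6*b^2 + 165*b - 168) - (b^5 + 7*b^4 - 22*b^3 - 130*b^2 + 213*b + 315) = -b^5 - 7*b^4 + 19*b^3 + 136*b^2 - 48*b - 483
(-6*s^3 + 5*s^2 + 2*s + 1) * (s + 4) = -6*s^4 - 19*s^3 + 22*s^2 + 9*s + 4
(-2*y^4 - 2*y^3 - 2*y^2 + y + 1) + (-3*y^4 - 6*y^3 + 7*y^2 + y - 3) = -5*y^4 - 8*y^3 + 5*y^2 + 2*y - 2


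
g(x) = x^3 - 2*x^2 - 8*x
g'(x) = 3*x^2 - 4*x - 8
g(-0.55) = 3.63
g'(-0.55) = -4.89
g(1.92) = -15.65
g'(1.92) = -4.62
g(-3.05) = -22.58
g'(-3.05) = 32.11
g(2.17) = -16.56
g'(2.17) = -2.55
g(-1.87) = 1.43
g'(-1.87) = 9.97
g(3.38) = -11.27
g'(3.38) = 12.75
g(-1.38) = 4.60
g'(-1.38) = 3.23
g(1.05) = -9.45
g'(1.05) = -8.89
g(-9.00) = -819.00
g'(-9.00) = 271.00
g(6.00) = 96.00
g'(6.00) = 76.00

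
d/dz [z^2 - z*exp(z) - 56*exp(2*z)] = -z*exp(z) + 2*z - 112*exp(2*z) - exp(z)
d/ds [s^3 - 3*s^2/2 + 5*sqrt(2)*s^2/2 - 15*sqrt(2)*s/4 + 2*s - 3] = 3*s^2 - 3*s + 5*sqrt(2)*s - 15*sqrt(2)/4 + 2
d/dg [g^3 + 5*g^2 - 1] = g*(3*g + 10)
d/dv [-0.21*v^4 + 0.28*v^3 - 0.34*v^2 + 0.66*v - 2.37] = -0.84*v^3 + 0.84*v^2 - 0.68*v + 0.66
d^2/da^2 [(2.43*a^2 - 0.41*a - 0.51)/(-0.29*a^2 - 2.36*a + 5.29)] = (3.395146*a^3 - 22.109832*a^2 + 5.86814999999999*a - 118.519744)/(0.024389*a^6 + 0.595428*a^5 + 3.510885*a^4 - 8.5786*a^3 - 64.043385*a^2 + 198.127428*a - 148.035889)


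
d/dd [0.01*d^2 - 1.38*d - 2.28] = 0.02*d - 1.38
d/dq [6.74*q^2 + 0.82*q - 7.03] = 13.48*q + 0.82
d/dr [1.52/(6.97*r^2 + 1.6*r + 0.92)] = (-21.1888*r - 2.432)/(6.97*r^2 + 1.6*r + 0.92)^2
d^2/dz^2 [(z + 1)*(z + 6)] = 2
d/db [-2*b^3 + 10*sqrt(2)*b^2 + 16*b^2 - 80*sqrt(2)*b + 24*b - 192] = -6*b^2 + 20*sqrt(2)*b + 32*b - 80*sqrt(2) + 24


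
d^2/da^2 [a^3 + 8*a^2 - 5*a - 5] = 6*a + 16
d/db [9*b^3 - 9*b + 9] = 27*b^2 - 9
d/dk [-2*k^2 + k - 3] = 1 - 4*k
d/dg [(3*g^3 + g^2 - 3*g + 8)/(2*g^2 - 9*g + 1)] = 3*(2*g^4 - 18*g^3 + 2*g^2 - 10*g + 23)/(4*g^4 - 36*g^3 + 85*g^2 - 18*g + 1)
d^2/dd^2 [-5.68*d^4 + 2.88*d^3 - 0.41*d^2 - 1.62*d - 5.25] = -68.16*d^2 + 17.28*d - 0.82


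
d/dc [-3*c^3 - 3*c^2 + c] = -9*c^2 - 6*c + 1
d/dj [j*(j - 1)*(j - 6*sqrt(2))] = 3*j^2 - 12*sqrt(2)*j - 2*j + 6*sqrt(2)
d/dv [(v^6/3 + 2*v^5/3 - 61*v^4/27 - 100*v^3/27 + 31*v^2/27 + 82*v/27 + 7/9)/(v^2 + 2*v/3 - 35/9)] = 4*(81*v^7 + 189*v^6 - 639*v^5 - 1287*v^4 + 1835*v^3 + 2487*v^2 - 637*v - 749)/(3*(81*v^4 + 108*v^3 - 594*v^2 - 420*v + 1225))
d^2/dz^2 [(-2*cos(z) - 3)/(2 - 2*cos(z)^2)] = (-22*cos(z) + 24*cos(2*z) + 21*cos(3*z) + 12*cos(4*z) + cos(5*z) - 36)/(16*sin(z)^6)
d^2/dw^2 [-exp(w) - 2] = -exp(w)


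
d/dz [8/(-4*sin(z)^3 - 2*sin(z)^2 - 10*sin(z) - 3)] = 16*(6*sin(z)^2 + 2*sin(z) + 5)*cos(z)/(-13*sin(z) + sin(3*z) + cos(2*z) - 4)^2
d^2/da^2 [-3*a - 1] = 0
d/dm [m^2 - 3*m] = 2*m - 3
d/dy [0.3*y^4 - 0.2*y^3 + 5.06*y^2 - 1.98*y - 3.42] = 1.2*y^3 - 0.6*y^2 + 10.12*y - 1.98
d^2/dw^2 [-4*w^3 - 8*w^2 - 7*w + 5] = -24*w - 16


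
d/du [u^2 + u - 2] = 2*u + 1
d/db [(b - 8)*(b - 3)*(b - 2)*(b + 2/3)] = 4*b^3 - 37*b^2 + 224*b/3 - 52/3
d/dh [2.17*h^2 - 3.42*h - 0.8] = 4.34*h - 3.42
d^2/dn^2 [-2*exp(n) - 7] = -2*exp(n)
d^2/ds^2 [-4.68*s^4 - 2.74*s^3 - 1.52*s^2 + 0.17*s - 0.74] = -56.16*s^2 - 16.44*s - 3.04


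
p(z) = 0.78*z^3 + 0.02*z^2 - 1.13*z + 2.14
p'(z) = 2.34*z^2 + 0.04*z - 1.13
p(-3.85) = -37.73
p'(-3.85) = 33.40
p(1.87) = 5.20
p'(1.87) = 7.13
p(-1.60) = 0.80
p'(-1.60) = 4.80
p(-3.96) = -41.51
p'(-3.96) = 35.41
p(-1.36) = 1.75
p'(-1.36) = 3.14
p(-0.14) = 2.30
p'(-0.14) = -1.09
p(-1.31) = 1.90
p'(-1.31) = 2.83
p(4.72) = 79.27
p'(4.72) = 51.19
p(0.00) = 2.14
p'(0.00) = -1.13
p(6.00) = 164.56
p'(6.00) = 83.35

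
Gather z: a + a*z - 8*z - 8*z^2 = a - 8*z^2 + z*(a - 8)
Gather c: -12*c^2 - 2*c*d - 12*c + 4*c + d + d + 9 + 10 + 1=-12*c^2 + c*(-2*d - 8) + 2*d + 20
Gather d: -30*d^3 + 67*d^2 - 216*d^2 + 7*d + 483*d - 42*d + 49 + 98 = -30*d^3 - 149*d^2 + 448*d + 147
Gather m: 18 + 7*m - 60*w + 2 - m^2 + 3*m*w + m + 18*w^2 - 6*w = -m^2 + m*(3*w + 8) + 18*w^2 - 66*w + 20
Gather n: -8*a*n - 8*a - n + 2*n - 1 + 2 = -8*a + n*(1 - 8*a) + 1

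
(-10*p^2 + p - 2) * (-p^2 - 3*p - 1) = 10*p^4 + 29*p^3 + 9*p^2 + 5*p + 2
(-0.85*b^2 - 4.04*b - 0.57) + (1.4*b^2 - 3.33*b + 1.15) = 0.55*b^2 - 7.37*b + 0.58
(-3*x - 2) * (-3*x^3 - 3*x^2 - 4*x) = 9*x^4 + 15*x^3 + 18*x^2 + 8*x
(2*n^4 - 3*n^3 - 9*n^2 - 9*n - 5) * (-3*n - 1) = -6*n^5 + 7*n^4 + 30*n^3 + 36*n^2 + 24*n + 5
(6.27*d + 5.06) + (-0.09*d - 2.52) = 6.18*d + 2.54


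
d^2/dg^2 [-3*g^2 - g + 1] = -6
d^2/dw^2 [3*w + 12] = 0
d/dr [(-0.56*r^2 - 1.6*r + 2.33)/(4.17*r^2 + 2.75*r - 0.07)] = (5.132*r^2 - 19.3538*r - 6.2955)/(17.3889*r^4 + 22.935*r^3 + 6.9787*r^2 - 0.385*r + 0.0049)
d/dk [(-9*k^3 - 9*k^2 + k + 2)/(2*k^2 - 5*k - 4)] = (-18*k^4 + 90*k^3 + 151*k^2 + 64*k + 6)/(4*k^4 - 20*k^3 + 9*k^2 + 40*k + 16)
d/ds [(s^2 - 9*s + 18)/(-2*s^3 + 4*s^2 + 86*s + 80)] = (s^4 - 18*s^3 + 115*s^2 + 8*s - 1134)/(2*(s^6 - 4*s^5 - 82*s^4 + 92*s^3 + 2009*s^2 + 3440*s + 1600))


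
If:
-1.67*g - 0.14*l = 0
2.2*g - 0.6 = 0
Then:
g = 0.27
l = -3.25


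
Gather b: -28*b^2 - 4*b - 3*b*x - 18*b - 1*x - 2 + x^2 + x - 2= -28*b^2 + b*(-3*x - 22) + x^2 - 4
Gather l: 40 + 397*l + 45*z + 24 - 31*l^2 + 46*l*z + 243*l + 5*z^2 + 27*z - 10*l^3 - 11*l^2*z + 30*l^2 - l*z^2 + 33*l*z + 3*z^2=-10*l^3 + l^2*(-11*z - 1) + l*(-z^2 + 79*z + 640) + 8*z^2 + 72*z + 64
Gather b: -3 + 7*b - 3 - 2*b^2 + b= -2*b^2 + 8*b - 6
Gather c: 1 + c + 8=c + 9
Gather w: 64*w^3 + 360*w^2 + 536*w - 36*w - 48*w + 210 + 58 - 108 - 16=64*w^3 + 360*w^2 + 452*w + 144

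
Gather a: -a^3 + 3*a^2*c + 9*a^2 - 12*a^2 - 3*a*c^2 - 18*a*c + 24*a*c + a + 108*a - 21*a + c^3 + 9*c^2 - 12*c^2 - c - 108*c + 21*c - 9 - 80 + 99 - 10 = -a^3 + a^2*(3*c - 3) + a*(-3*c^2 + 6*c + 88) + c^3 - 3*c^2 - 88*c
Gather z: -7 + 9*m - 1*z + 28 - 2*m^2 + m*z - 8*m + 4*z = -2*m^2 + m + z*(m + 3) + 21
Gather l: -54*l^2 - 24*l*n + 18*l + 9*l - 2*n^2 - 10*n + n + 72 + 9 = -54*l^2 + l*(27 - 24*n) - 2*n^2 - 9*n + 81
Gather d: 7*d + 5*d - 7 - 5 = 12*d - 12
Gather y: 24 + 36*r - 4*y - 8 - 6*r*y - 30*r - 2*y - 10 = 6*r + y*(-6*r - 6) + 6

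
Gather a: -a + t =-a + t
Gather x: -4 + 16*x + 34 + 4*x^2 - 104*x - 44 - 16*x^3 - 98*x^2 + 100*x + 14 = -16*x^3 - 94*x^2 + 12*x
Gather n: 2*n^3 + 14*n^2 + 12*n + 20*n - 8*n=2*n^3 + 14*n^2 + 24*n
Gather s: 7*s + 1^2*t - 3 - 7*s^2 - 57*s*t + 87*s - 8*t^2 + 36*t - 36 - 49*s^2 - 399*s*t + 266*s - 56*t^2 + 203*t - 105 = -56*s^2 + s*(360 - 456*t) - 64*t^2 + 240*t - 144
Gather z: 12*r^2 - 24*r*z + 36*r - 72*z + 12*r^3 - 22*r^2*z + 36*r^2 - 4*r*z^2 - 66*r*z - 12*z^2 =12*r^3 + 48*r^2 + 36*r + z^2*(-4*r - 12) + z*(-22*r^2 - 90*r - 72)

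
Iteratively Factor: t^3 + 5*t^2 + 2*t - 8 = (t - 1)*(t^2 + 6*t + 8) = (t - 1)*(t + 2)*(t + 4)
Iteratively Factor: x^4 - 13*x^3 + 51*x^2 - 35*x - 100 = (x - 4)*(x^3 - 9*x^2 + 15*x + 25) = (x - 5)*(x - 4)*(x^2 - 4*x - 5) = (x - 5)^2*(x - 4)*(x + 1)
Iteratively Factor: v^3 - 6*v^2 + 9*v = (v - 3)*(v^2 - 3*v) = v*(v - 3)*(v - 3)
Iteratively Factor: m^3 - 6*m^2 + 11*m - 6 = (m - 2)*(m^2 - 4*m + 3) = (m - 3)*(m - 2)*(m - 1)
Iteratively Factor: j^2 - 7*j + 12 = (j - 3)*(j - 4)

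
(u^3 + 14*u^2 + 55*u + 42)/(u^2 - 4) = (u^3 + 14*u^2 + 55*u + 42)/(u^2 - 4)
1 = 1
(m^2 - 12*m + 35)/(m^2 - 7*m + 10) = (m - 7)/(m - 2)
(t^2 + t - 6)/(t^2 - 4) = (t + 3)/(t + 2)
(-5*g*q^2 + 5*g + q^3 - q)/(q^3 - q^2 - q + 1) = (-5*g + q)/(q - 1)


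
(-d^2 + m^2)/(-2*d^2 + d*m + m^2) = (d + m)/(2*d + m)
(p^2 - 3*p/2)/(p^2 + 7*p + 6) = p*(2*p - 3)/(2*(p^2 + 7*p + 6))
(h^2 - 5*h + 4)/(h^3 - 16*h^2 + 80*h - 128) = (h - 1)/(h^2 - 12*h + 32)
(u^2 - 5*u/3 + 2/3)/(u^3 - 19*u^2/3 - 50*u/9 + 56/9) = 3*(u - 1)/(3*u^2 - 17*u - 28)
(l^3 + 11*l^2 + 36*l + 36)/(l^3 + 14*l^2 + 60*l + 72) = (l + 3)/(l + 6)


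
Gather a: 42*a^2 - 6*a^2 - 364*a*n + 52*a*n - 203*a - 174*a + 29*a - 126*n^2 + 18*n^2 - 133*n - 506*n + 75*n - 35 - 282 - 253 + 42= 36*a^2 + a*(-312*n - 348) - 108*n^2 - 564*n - 528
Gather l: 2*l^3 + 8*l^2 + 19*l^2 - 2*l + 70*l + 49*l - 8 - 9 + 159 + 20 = 2*l^3 + 27*l^2 + 117*l + 162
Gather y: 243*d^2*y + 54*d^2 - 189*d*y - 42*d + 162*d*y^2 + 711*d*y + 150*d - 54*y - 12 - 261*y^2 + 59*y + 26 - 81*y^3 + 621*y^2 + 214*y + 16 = 54*d^2 + 108*d - 81*y^3 + y^2*(162*d + 360) + y*(243*d^2 + 522*d + 219) + 30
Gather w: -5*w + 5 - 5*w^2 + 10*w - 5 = -5*w^2 + 5*w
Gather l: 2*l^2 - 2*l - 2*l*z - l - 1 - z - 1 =2*l^2 + l*(-2*z - 3) - z - 2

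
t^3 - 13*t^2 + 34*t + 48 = (t - 8)*(t - 6)*(t + 1)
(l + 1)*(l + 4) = l^2 + 5*l + 4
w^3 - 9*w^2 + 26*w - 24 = (w - 4)*(w - 3)*(w - 2)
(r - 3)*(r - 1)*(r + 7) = r^3 + 3*r^2 - 25*r + 21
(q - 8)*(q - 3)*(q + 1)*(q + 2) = q^4 - 8*q^3 - 7*q^2 + 50*q + 48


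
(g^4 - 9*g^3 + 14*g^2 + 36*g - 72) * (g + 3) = g^5 - 6*g^4 - 13*g^3 + 78*g^2 + 36*g - 216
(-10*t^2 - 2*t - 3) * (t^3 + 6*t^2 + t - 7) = -10*t^5 - 62*t^4 - 25*t^3 + 50*t^2 + 11*t + 21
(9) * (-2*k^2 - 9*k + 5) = -18*k^2 - 81*k + 45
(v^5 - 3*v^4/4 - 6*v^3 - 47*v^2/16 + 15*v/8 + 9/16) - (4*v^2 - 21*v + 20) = v^5 - 3*v^4/4 - 6*v^3 - 111*v^2/16 + 183*v/8 - 311/16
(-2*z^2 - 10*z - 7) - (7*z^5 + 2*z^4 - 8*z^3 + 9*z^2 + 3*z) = -7*z^5 - 2*z^4 + 8*z^3 - 11*z^2 - 13*z - 7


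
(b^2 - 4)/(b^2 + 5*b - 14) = (b + 2)/(b + 7)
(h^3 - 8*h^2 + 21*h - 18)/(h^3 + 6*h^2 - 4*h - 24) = (h^2 - 6*h + 9)/(h^2 + 8*h + 12)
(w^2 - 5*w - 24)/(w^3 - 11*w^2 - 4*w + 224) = (w + 3)/(w^2 - 3*w - 28)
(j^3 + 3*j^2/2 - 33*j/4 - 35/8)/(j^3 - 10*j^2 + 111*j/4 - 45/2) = (4*j^2 + 16*j + 7)/(2*(2*j^2 - 15*j + 18))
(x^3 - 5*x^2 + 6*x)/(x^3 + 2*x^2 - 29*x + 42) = x/(x + 7)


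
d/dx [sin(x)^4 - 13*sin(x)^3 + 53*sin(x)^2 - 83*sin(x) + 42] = (4*sin(x)^3 - 39*sin(x)^2 + 106*sin(x) - 83)*cos(x)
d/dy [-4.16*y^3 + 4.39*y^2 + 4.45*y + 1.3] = -12.48*y^2 + 8.78*y + 4.45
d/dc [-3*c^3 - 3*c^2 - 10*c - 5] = -9*c^2 - 6*c - 10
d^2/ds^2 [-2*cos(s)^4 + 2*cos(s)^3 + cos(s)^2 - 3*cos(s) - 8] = 3*cos(s)/2 + 8*cos(2*s)^2 + 2*cos(2*s) - 9*cos(3*s)/2 - 4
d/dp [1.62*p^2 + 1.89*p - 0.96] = 3.24*p + 1.89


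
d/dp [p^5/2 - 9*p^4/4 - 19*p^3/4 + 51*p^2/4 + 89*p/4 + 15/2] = 5*p^4/2 - 9*p^3 - 57*p^2/4 + 51*p/2 + 89/4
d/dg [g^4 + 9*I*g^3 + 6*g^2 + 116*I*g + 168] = 4*g^3 + 27*I*g^2 + 12*g + 116*I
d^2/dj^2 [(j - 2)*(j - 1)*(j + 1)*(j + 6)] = 12*j^2 + 24*j - 26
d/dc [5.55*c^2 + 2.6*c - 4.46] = 11.1*c + 2.6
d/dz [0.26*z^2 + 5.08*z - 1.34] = 0.52*z + 5.08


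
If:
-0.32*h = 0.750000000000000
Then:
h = -2.34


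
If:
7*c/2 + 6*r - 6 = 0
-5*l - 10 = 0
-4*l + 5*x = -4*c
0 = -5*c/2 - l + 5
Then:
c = 14/5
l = -2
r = -19/30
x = -96/25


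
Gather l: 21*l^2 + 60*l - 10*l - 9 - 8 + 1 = 21*l^2 + 50*l - 16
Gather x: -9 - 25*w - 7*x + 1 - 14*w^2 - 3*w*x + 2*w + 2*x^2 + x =-14*w^2 - 23*w + 2*x^2 + x*(-3*w - 6) - 8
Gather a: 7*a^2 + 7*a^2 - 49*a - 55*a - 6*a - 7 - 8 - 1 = 14*a^2 - 110*a - 16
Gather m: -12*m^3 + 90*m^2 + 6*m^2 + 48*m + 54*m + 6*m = -12*m^3 + 96*m^2 + 108*m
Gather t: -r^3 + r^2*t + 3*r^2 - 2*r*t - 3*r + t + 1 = -r^3 + 3*r^2 - 3*r + t*(r^2 - 2*r + 1) + 1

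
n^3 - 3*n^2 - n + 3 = (n - 3)*(n - 1)*(n + 1)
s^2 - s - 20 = (s - 5)*(s + 4)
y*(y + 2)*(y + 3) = y^3 + 5*y^2 + 6*y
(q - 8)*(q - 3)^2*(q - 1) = q^4 - 15*q^3 + 71*q^2 - 129*q + 72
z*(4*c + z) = 4*c*z + z^2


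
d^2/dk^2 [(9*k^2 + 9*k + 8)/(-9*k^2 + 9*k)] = 4*(-9*k^3 - 12*k^2 + 12*k - 4)/(9*k^3*(k^3 - 3*k^2 + 3*k - 1))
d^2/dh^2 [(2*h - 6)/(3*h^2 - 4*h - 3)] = 4*((13 - 9*h)*(-3*h^2 + 4*h + 3) - 4*(h - 3)*(3*h - 2)^2)/(-3*h^2 + 4*h + 3)^3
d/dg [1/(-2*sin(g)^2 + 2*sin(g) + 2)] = (2*sin(g) - 1)*cos(g)/(2*(sin(g) + cos(g)^2)^2)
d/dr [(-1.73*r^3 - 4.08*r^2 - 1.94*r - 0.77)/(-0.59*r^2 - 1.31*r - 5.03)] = (1.0207*r^4 + 4.5326*r^3 + 30.3059*r^2 + 40.1362*r + 8.7495)/(0.3481*r^4 + 1.5458*r^3 + 7.6515*r^2 + 13.1786*r + 25.3009)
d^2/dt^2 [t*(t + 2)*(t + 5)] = 6*t + 14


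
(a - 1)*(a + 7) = a^2 + 6*a - 7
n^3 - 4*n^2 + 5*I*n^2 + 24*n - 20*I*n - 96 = (n - 4)*(n - 3*I)*(n + 8*I)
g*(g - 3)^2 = g^3 - 6*g^2 + 9*g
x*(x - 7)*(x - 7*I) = x^3 - 7*x^2 - 7*I*x^2 + 49*I*x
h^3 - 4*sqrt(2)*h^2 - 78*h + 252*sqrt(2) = (h - 7*sqrt(2))*(h - 3*sqrt(2))*(h + 6*sqrt(2))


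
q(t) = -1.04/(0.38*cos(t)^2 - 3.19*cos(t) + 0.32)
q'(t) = -1.04*(0.76*sin(t)*cos(t) - 3.19*sin(t))/(0.38*cos(t)^2 - 3.19*cos(t) + 0.32)^2 = (3.3176 - 0.7904*cos(t))*sin(t)/(0.38*cos(t)^2 - 3.19*cos(t) + 0.32)^2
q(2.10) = -0.51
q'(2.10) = 0.78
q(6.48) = 0.43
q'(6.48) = 0.08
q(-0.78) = 0.59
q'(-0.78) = -0.63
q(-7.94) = -1.74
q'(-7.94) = -9.47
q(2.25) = -0.42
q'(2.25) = 0.48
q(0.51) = 0.48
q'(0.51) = 0.27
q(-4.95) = 2.54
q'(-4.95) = 18.12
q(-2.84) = -0.28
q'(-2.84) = -0.09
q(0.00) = 0.42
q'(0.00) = 0.00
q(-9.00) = -0.29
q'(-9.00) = -0.13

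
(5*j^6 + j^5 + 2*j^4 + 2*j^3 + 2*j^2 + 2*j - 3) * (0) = 0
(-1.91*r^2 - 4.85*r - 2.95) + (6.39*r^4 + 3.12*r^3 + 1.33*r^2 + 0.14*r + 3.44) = 6.39*r^4 + 3.12*r^3 - 0.58*r^2 - 4.71*r + 0.49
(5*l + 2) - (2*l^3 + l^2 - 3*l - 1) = -2*l^3 - l^2 + 8*l + 3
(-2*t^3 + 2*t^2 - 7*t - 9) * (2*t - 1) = -4*t^4 + 6*t^3 - 16*t^2 - 11*t + 9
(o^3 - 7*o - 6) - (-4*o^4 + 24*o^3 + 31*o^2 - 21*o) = 4*o^4 - 23*o^3 - 31*o^2 + 14*o - 6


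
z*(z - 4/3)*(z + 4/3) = z^3 - 16*z/9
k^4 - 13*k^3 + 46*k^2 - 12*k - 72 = (k - 6)^2*(k - 2)*(k + 1)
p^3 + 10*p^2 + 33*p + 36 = (p + 3)^2*(p + 4)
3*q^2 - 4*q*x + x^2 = (-3*q + x)*(-q + x)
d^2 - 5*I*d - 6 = (d - 3*I)*(d - 2*I)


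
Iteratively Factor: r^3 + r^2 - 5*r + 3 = (r + 3)*(r^2 - 2*r + 1) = (r - 1)*(r + 3)*(r - 1)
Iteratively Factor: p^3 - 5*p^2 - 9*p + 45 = (p - 3)*(p^2 - 2*p - 15) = (p - 3)*(p + 3)*(p - 5)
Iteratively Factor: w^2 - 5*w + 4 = (w - 1)*(w - 4)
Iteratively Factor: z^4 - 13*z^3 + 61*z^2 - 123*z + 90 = (z - 2)*(z^3 - 11*z^2 + 39*z - 45) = (z - 5)*(z - 2)*(z^2 - 6*z + 9) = (z - 5)*(z - 3)*(z - 2)*(z - 3)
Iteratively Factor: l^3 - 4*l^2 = (l - 4)*(l^2) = l*(l - 4)*(l)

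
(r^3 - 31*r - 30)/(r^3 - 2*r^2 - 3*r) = (r^2 - r - 30)/(r*(r - 3))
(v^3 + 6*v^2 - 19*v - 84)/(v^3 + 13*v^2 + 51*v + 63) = (v - 4)/(v + 3)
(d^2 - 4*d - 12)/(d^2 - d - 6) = (d - 6)/(d - 3)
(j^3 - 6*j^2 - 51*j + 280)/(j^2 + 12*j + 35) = (j^2 - 13*j + 40)/(j + 5)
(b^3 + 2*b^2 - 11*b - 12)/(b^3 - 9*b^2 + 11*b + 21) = (b + 4)/(b - 7)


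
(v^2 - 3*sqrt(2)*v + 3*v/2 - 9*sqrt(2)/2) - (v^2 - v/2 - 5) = -3*sqrt(2)*v + 2*v - 9*sqrt(2)/2 + 5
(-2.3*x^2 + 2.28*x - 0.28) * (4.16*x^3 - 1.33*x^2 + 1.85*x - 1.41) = -9.568*x^5 + 12.5438*x^4 - 8.4522*x^3 + 7.8334*x^2 - 3.7328*x + 0.3948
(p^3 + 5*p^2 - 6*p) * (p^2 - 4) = p^5 + 5*p^4 - 10*p^3 - 20*p^2 + 24*p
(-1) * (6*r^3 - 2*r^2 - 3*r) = -6*r^3 + 2*r^2 + 3*r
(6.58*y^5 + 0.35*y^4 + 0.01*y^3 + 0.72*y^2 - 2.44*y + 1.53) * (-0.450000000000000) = -2.961*y^5 - 0.1575*y^4 - 0.0045*y^3 - 0.324*y^2 + 1.098*y - 0.6885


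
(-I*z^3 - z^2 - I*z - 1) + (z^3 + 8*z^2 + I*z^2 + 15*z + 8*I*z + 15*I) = z^3 - I*z^3 + 7*z^2 + I*z^2 + 15*z + 7*I*z - 1 + 15*I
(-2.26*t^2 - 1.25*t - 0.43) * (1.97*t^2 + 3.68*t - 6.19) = -4.4522*t^4 - 10.7793*t^3 + 8.5423*t^2 + 6.1551*t + 2.6617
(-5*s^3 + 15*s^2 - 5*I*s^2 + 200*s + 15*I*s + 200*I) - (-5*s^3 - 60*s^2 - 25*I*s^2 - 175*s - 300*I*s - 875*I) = 75*s^2 + 20*I*s^2 + 375*s + 315*I*s + 1075*I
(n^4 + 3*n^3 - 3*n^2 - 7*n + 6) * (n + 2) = n^5 + 5*n^4 + 3*n^3 - 13*n^2 - 8*n + 12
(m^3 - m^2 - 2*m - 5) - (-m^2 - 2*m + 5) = m^3 - 10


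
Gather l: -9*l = -9*l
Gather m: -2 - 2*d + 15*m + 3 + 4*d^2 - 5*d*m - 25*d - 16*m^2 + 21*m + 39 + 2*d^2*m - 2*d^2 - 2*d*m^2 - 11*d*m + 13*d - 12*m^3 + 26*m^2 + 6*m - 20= 2*d^2 - 14*d - 12*m^3 + m^2*(10 - 2*d) + m*(2*d^2 - 16*d + 42) + 20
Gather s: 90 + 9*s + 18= 9*s + 108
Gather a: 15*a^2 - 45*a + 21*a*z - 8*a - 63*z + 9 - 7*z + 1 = 15*a^2 + a*(21*z - 53) - 70*z + 10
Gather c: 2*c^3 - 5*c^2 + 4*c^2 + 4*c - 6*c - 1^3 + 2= 2*c^3 - c^2 - 2*c + 1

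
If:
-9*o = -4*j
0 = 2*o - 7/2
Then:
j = 63/16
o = 7/4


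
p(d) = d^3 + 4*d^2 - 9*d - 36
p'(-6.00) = 51.00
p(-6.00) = -54.00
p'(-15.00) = 546.00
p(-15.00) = -2376.00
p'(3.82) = 65.34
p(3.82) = 43.73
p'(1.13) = 3.87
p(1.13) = -39.62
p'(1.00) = 2.00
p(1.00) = -40.00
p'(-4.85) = 22.77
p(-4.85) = -12.34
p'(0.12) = -8.00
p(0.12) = -37.02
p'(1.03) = 2.42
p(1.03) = -39.93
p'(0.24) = -6.91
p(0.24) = -37.92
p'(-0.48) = -12.15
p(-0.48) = -30.87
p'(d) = 3*d^2 + 8*d - 9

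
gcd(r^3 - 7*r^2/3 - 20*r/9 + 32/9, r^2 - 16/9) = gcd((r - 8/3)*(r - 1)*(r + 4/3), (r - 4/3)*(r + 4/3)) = r + 4/3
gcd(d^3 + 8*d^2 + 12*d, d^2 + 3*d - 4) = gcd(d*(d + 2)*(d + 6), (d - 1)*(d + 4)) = 1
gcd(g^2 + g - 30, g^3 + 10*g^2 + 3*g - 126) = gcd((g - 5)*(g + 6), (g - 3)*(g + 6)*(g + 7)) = g + 6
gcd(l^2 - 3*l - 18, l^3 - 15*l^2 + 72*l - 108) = l - 6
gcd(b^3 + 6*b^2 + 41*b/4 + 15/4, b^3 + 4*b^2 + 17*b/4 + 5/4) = b^2 + 3*b + 5/4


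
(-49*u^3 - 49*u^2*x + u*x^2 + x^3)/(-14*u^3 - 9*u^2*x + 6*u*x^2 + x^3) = (-7*u + x)/(-2*u + x)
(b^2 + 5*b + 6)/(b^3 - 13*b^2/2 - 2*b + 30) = 2*(b + 3)/(2*b^2 - 17*b + 30)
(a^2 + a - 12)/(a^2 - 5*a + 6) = (a + 4)/(a - 2)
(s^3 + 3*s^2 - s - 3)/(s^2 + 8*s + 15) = (s^2 - 1)/(s + 5)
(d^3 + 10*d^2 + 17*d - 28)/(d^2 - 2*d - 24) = (d^2 + 6*d - 7)/(d - 6)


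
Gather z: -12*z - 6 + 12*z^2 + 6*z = 12*z^2 - 6*z - 6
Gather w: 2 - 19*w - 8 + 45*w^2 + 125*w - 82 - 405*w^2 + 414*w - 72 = -360*w^2 + 520*w - 160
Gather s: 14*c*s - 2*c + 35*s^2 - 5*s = -2*c + 35*s^2 + s*(14*c - 5)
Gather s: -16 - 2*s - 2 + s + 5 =-s - 13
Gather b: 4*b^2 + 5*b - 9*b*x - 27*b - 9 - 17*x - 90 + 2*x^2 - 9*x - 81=4*b^2 + b*(-9*x - 22) + 2*x^2 - 26*x - 180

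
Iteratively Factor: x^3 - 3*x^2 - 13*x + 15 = (x - 5)*(x^2 + 2*x - 3) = (x - 5)*(x - 1)*(x + 3)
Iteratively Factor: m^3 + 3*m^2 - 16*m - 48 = (m - 4)*(m^2 + 7*m + 12) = (m - 4)*(m + 3)*(m + 4)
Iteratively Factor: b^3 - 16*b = (b)*(b^2 - 16) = b*(b - 4)*(b + 4)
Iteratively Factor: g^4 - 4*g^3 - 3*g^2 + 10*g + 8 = (g - 2)*(g^3 - 2*g^2 - 7*g - 4) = (g - 2)*(g + 1)*(g^2 - 3*g - 4) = (g - 2)*(g + 1)^2*(g - 4)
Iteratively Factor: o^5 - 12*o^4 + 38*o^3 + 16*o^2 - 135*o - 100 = (o - 4)*(o^4 - 8*o^3 + 6*o^2 + 40*o + 25) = (o - 4)*(o + 1)*(o^3 - 9*o^2 + 15*o + 25) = (o - 4)*(o + 1)^2*(o^2 - 10*o + 25) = (o - 5)*(o - 4)*(o + 1)^2*(o - 5)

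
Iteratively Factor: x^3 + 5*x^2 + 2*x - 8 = (x + 2)*(x^2 + 3*x - 4) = (x + 2)*(x + 4)*(x - 1)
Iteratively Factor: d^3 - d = (d)*(d^2 - 1) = d*(d + 1)*(d - 1)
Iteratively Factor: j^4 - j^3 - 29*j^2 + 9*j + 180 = (j + 4)*(j^3 - 5*j^2 - 9*j + 45) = (j + 3)*(j + 4)*(j^2 - 8*j + 15) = (j - 5)*(j + 3)*(j + 4)*(j - 3)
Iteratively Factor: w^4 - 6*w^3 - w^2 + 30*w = (w - 5)*(w^3 - w^2 - 6*w) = w*(w - 5)*(w^2 - w - 6) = w*(w - 5)*(w + 2)*(w - 3)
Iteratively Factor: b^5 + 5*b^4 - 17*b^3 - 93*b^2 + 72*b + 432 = (b - 3)*(b^4 + 8*b^3 + 7*b^2 - 72*b - 144) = (b - 3)*(b + 4)*(b^3 + 4*b^2 - 9*b - 36) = (b - 3)*(b + 3)*(b + 4)*(b^2 + b - 12) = (b - 3)*(b + 3)*(b + 4)^2*(b - 3)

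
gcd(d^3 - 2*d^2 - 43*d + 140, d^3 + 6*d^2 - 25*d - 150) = d - 5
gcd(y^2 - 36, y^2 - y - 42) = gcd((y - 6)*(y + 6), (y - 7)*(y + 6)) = y + 6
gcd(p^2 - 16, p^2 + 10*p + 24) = p + 4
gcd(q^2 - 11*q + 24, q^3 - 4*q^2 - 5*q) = 1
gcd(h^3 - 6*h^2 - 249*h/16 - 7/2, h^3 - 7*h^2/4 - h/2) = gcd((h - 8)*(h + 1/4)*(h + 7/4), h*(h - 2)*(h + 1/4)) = h + 1/4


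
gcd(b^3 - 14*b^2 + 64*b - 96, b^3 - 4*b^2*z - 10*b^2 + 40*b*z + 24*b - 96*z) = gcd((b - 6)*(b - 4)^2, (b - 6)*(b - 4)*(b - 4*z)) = b^2 - 10*b + 24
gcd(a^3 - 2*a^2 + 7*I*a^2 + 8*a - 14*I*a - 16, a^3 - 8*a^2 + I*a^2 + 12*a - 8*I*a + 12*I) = a - 2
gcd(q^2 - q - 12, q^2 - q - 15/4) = 1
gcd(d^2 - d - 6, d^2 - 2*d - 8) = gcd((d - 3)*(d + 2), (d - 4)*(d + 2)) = d + 2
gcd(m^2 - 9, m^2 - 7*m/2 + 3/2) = m - 3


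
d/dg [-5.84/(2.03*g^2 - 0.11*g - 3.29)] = (23.7104*g - 0.6424)/(-2.03*g^2 + 0.11*g + 3.29)^2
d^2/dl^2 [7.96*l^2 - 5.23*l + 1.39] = 15.9200000000000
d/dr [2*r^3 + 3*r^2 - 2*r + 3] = 6*r^2 + 6*r - 2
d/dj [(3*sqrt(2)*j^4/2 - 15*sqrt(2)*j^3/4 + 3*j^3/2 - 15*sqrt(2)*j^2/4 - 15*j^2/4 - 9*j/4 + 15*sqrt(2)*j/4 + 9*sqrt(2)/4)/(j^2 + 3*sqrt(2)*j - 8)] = 3*(4*sqrt(2)*j^5 - 5*sqrt(2)*j^4 + 38*j^4 - 52*sqrt(2)*j^3 - 60*j^3 - 75*j^2 + 100*sqrt(2)*j^2 + 80*j + 74*sqrt(2)*j - 40*sqrt(2) + 6)/(4*(j^4 + 6*sqrt(2)*j^3 + 2*j^2 - 48*sqrt(2)*j + 64))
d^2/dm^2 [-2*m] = 0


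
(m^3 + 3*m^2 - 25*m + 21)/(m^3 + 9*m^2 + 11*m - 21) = (m - 3)/(m + 3)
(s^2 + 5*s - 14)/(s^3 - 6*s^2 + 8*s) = (s + 7)/(s*(s - 4))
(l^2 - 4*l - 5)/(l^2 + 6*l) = (l^2 - 4*l - 5)/(l*(l + 6))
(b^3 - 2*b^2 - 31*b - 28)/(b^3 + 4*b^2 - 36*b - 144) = (b^2 - 6*b - 7)/(b^2 - 36)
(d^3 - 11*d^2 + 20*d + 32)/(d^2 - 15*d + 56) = (d^2 - 3*d - 4)/(d - 7)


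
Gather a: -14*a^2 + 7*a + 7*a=-14*a^2 + 14*a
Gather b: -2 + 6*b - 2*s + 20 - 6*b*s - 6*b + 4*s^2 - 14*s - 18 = -6*b*s + 4*s^2 - 16*s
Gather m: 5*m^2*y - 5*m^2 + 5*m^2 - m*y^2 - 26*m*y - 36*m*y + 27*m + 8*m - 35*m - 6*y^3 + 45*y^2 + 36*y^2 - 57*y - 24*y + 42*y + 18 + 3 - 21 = 5*m^2*y + m*(-y^2 - 62*y) - 6*y^3 + 81*y^2 - 39*y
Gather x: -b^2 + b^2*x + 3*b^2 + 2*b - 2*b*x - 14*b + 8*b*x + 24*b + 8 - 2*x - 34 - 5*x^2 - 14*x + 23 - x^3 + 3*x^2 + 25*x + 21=2*b^2 + 12*b - x^3 - 2*x^2 + x*(b^2 + 6*b + 9) + 18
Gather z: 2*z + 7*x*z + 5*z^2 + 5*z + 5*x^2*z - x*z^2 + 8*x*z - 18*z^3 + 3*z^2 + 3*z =-18*z^3 + z^2*(8 - x) + z*(5*x^2 + 15*x + 10)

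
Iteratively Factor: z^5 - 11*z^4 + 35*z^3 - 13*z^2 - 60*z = (z - 5)*(z^4 - 6*z^3 + 5*z^2 + 12*z) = (z - 5)*(z + 1)*(z^3 - 7*z^2 + 12*z) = (z - 5)*(z - 3)*(z + 1)*(z^2 - 4*z) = (z - 5)*(z - 4)*(z - 3)*(z + 1)*(z)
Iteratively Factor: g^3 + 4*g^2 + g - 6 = (g + 3)*(g^2 + g - 2) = (g + 2)*(g + 3)*(g - 1)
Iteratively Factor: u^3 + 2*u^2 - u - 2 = (u + 1)*(u^2 + u - 2) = (u - 1)*(u + 1)*(u + 2)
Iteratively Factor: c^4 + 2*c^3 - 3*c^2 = (c)*(c^3 + 2*c^2 - 3*c) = c^2*(c^2 + 2*c - 3) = c^2*(c + 3)*(c - 1)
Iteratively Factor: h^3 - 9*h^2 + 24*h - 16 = (h - 1)*(h^2 - 8*h + 16) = (h - 4)*(h - 1)*(h - 4)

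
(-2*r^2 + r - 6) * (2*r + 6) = -4*r^3 - 10*r^2 - 6*r - 36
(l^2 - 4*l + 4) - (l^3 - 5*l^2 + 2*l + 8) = -l^3 + 6*l^2 - 6*l - 4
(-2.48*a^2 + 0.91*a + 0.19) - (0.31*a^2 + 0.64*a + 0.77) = -2.79*a^2 + 0.27*a - 0.58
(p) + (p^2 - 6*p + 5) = p^2 - 5*p + 5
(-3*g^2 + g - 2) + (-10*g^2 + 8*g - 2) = -13*g^2 + 9*g - 4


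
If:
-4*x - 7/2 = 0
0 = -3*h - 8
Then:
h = -8/3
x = -7/8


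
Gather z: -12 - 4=-16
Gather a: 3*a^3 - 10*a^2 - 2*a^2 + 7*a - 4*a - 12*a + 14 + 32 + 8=3*a^3 - 12*a^2 - 9*a + 54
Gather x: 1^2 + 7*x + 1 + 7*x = 14*x + 2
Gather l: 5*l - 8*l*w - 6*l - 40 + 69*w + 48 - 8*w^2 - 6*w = l*(-8*w - 1) - 8*w^2 + 63*w + 8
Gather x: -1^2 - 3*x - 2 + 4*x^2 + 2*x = 4*x^2 - x - 3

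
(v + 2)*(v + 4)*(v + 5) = v^3 + 11*v^2 + 38*v + 40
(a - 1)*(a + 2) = a^2 + a - 2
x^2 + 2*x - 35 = (x - 5)*(x + 7)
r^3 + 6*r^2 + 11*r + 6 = (r + 1)*(r + 2)*(r + 3)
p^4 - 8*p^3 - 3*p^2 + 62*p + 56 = (p - 7)*(p - 4)*(p + 1)*(p + 2)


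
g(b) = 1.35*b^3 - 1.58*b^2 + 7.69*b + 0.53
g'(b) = 4.05*b^2 - 3.16*b + 7.69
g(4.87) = 156.43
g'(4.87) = 88.35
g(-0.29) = -1.87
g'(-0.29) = 8.95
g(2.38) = 28.08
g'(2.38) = 23.11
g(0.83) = 6.60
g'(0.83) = 7.86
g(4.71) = 142.76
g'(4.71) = 82.65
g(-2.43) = -46.86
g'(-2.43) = 39.28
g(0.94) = 7.48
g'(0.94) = 8.30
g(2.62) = 34.11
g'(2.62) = 27.21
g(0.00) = 0.53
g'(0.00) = 7.69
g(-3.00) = -73.21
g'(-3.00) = 53.62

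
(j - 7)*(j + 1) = j^2 - 6*j - 7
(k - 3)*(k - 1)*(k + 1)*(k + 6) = k^4 + 3*k^3 - 19*k^2 - 3*k + 18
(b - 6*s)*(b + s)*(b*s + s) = b^3*s - 5*b^2*s^2 + b^2*s - 6*b*s^3 - 5*b*s^2 - 6*s^3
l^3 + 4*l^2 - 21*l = l*(l - 3)*(l + 7)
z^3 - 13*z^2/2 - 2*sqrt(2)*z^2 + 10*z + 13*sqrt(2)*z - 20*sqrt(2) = (z - 4)*(z - 5/2)*(z - 2*sqrt(2))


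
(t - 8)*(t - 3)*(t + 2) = t^3 - 9*t^2 + 2*t + 48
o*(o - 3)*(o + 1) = o^3 - 2*o^2 - 3*o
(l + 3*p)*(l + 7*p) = l^2 + 10*l*p + 21*p^2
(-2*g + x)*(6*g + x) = -12*g^2 + 4*g*x + x^2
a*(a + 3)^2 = a^3 + 6*a^2 + 9*a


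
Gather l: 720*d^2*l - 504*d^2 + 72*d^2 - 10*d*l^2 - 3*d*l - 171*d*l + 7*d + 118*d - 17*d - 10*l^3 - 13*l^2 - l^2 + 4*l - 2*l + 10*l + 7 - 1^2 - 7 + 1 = -432*d^2 + 108*d - 10*l^3 + l^2*(-10*d - 14) + l*(720*d^2 - 174*d + 12)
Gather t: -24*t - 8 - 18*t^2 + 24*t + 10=2 - 18*t^2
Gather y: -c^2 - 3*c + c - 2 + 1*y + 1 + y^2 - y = -c^2 - 2*c + y^2 - 1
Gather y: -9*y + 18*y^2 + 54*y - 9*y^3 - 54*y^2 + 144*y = -9*y^3 - 36*y^2 + 189*y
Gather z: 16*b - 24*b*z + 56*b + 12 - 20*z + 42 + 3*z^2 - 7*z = 72*b + 3*z^2 + z*(-24*b - 27) + 54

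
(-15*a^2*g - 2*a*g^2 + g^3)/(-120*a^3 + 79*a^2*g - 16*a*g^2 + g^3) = g*(3*a + g)/(24*a^2 - 11*a*g + g^2)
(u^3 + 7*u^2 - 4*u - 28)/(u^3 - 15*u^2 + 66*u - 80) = (u^2 + 9*u + 14)/(u^2 - 13*u + 40)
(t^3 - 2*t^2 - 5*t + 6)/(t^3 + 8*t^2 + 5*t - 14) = (t - 3)/(t + 7)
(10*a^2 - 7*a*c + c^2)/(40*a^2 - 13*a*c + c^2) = (2*a - c)/(8*a - c)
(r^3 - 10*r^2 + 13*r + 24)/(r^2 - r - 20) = (-r^3 + 10*r^2 - 13*r - 24)/(-r^2 + r + 20)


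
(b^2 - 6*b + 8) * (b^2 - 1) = b^4 - 6*b^3 + 7*b^2 + 6*b - 8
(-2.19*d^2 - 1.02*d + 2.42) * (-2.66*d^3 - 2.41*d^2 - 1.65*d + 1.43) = 5.8254*d^5 + 7.9911*d^4 - 0.3655*d^3 - 7.2809*d^2 - 5.4516*d + 3.4606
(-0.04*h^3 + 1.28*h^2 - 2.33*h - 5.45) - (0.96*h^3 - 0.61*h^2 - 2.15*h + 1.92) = -1.0*h^3 + 1.89*h^2 - 0.18*h - 7.37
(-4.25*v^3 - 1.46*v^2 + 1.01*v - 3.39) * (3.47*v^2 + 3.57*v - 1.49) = -14.7475*v^5 - 20.2387*v^4 + 4.625*v^3 - 5.9822*v^2 - 13.6072*v + 5.0511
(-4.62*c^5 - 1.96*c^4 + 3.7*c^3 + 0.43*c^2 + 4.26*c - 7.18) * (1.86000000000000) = -8.5932*c^5 - 3.6456*c^4 + 6.882*c^3 + 0.7998*c^2 + 7.9236*c - 13.3548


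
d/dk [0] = 0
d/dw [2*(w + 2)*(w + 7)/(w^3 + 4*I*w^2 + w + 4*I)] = 2*(-(w + 2)*(w + 7)*(3*w^2 + 8*I*w + 1) + (2*w + 9)*(w^3 + 4*I*w^2 + w + 4*I))/(w^3 + 4*I*w^2 + w + 4*I)^2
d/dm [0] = 0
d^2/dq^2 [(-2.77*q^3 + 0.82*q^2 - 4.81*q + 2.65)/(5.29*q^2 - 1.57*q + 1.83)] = (1.13686837721616e-13*q^5 - 215.610818*q^3 + 445.069068*q^2 + 91.6720139999999*q - 60.390766)/(148.035889*q^6 - 131.805111*q^5 + 192.750672*q^4 - 95.062087*q^3 + 66.679344*q^2 - 15.773319*q + 6.128487)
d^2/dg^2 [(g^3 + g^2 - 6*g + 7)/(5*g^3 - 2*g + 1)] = 2*(25*g^6 - 420*g^5 + 1050*g^4 - 91*g^3 - 36*g^2 - 102*g + 17)/(125*g^9 - 150*g^7 + 75*g^6 + 60*g^5 - 60*g^4 + 7*g^3 + 12*g^2 - 6*g + 1)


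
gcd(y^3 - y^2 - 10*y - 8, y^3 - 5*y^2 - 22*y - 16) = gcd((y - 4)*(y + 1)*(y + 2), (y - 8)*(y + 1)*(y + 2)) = y^2 + 3*y + 2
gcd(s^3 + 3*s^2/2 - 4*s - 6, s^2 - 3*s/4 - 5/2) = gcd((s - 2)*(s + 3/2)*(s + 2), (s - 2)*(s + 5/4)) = s - 2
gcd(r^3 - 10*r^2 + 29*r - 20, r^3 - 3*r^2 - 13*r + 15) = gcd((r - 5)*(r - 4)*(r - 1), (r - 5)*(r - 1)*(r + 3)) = r^2 - 6*r + 5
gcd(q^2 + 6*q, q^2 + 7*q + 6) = q + 6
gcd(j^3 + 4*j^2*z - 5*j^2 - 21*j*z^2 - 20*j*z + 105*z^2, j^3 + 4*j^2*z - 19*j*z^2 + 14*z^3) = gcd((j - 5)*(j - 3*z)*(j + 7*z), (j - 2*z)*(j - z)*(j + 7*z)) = j + 7*z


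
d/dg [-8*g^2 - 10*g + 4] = -16*g - 10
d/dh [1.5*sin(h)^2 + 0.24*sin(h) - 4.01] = (3.0*sin(h) + 0.24)*cos(h)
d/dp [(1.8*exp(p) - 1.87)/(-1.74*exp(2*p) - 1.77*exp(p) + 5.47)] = (3.132*exp(2*p) - 6.5076*exp(p) + 6.5361)*exp(p)/(3.0276*exp(4*p) + 6.1596*exp(3*p) - 15.9027*exp(2*p) - 19.3638*exp(p) + 29.9209)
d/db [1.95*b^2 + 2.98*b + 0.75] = 3.9*b + 2.98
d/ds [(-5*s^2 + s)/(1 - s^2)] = (s^2 - 10*s + 1)/(s^4 - 2*s^2 + 1)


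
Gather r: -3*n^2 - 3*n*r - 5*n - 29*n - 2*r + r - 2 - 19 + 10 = -3*n^2 - 34*n + r*(-3*n - 1) - 11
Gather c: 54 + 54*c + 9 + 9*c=63*c + 63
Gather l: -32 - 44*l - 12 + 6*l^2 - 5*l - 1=6*l^2 - 49*l - 45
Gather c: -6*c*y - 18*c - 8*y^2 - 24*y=c*(-6*y - 18) - 8*y^2 - 24*y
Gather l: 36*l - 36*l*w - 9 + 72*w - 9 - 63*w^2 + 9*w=l*(36 - 36*w) - 63*w^2 + 81*w - 18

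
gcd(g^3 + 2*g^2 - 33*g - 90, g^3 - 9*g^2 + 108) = g^2 - 3*g - 18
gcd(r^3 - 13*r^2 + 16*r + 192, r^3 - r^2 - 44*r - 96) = r^2 - 5*r - 24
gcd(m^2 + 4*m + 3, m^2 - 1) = m + 1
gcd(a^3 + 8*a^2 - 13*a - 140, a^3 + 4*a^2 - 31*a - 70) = a + 7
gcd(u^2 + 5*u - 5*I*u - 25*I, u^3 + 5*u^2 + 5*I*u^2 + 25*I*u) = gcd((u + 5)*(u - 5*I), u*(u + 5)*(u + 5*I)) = u + 5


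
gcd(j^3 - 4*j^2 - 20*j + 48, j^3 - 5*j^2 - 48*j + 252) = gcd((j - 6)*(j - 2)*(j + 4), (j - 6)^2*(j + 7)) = j - 6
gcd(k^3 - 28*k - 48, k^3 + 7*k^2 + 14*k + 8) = k^2 + 6*k + 8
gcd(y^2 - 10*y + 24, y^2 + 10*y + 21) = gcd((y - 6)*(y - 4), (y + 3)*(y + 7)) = 1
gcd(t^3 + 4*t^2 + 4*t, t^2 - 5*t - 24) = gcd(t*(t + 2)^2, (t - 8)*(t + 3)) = 1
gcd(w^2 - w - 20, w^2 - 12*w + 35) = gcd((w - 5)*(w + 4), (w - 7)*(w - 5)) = w - 5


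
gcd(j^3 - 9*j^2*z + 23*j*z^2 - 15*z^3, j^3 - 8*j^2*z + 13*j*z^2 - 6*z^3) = -j + z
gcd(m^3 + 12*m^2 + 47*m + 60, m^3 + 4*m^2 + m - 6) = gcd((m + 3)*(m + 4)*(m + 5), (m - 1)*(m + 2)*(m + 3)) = m + 3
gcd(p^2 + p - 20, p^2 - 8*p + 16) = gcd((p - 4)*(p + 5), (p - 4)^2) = p - 4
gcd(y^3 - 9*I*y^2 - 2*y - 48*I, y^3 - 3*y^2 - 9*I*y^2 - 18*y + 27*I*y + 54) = y - 3*I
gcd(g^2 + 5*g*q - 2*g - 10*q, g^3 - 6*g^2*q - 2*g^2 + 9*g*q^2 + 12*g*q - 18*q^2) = g - 2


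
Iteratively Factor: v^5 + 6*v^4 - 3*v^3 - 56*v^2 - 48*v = (v + 4)*(v^4 + 2*v^3 - 11*v^2 - 12*v) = (v + 1)*(v + 4)*(v^3 + v^2 - 12*v) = (v + 1)*(v + 4)^2*(v^2 - 3*v) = (v - 3)*(v + 1)*(v + 4)^2*(v)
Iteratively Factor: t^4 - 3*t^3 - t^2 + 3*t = (t - 3)*(t^3 - t) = (t - 3)*(t + 1)*(t^2 - t) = (t - 3)*(t - 1)*(t + 1)*(t)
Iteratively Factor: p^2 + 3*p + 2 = (p + 2)*(p + 1)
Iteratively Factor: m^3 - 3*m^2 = (m)*(m^2 - 3*m) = m*(m - 3)*(m)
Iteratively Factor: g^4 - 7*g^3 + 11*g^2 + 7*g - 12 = (g - 3)*(g^3 - 4*g^2 - g + 4) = (g - 3)*(g + 1)*(g^2 - 5*g + 4) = (g - 3)*(g - 1)*(g + 1)*(g - 4)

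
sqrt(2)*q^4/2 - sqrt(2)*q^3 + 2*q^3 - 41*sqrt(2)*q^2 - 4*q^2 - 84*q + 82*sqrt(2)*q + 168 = (q - 2)*(q - 6*sqrt(2))*(q + 7*sqrt(2))*(sqrt(2)*q/2 + 1)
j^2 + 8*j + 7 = (j + 1)*(j + 7)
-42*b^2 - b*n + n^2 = (-7*b + n)*(6*b + n)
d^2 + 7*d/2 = d*(d + 7/2)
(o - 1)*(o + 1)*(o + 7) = o^3 + 7*o^2 - o - 7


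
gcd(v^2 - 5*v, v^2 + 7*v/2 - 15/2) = 1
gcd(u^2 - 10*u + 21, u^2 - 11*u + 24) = u - 3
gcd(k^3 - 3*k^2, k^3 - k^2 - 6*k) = k^2 - 3*k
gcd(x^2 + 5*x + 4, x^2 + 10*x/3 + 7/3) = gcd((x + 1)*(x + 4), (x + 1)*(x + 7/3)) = x + 1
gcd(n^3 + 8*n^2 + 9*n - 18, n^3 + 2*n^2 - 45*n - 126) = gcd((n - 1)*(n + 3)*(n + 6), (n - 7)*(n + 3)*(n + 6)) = n^2 + 9*n + 18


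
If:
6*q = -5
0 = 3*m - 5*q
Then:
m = -25/18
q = -5/6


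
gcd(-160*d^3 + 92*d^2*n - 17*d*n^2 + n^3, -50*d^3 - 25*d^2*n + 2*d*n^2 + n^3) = 5*d - n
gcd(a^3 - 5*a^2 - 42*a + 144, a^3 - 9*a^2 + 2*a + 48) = a^2 - 11*a + 24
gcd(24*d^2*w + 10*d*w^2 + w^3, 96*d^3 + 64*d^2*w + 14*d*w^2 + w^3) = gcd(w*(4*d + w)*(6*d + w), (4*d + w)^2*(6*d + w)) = 24*d^2 + 10*d*w + w^2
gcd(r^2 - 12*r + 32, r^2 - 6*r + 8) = r - 4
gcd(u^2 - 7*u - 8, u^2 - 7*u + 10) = 1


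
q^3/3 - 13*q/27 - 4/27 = (q/3 + 1/3)*(q - 4/3)*(q + 1/3)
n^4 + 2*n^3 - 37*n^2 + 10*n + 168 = (n - 4)*(n - 3)*(n + 2)*(n + 7)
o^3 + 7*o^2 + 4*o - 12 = (o - 1)*(o + 2)*(o + 6)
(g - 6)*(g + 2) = g^2 - 4*g - 12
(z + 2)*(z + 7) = z^2 + 9*z + 14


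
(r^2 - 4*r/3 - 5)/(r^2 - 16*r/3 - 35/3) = (r - 3)/(r - 7)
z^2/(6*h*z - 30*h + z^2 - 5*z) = z^2/(6*h*z - 30*h + z^2 - 5*z)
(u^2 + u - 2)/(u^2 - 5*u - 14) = (u - 1)/(u - 7)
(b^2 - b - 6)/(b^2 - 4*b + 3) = (b + 2)/(b - 1)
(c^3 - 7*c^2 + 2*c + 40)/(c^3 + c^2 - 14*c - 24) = (c - 5)/(c + 3)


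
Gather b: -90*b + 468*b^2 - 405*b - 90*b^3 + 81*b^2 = -90*b^3 + 549*b^2 - 495*b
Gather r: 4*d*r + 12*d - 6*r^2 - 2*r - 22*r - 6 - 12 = 12*d - 6*r^2 + r*(4*d - 24) - 18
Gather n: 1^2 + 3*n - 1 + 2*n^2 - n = 2*n^2 + 2*n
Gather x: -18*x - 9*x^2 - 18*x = -9*x^2 - 36*x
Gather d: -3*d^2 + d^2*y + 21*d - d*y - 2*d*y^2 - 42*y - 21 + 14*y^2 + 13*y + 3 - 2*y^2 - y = d^2*(y - 3) + d*(-2*y^2 - y + 21) + 12*y^2 - 30*y - 18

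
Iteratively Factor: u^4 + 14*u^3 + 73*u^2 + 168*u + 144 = (u + 4)*(u^3 + 10*u^2 + 33*u + 36) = (u + 3)*(u + 4)*(u^2 + 7*u + 12) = (u + 3)^2*(u + 4)*(u + 4)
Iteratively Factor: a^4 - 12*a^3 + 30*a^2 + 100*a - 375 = (a - 5)*(a^3 - 7*a^2 - 5*a + 75) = (a - 5)^2*(a^2 - 2*a - 15) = (a - 5)^3*(a + 3)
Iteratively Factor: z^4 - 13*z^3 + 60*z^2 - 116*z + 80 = (z - 2)*(z^3 - 11*z^2 + 38*z - 40) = (z - 5)*(z - 2)*(z^2 - 6*z + 8) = (z - 5)*(z - 4)*(z - 2)*(z - 2)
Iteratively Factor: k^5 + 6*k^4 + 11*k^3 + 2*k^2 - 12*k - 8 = (k + 1)*(k^4 + 5*k^3 + 6*k^2 - 4*k - 8) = (k + 1)*(k + 2)*(k^3 + 3*k^2 - 4) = (k - 1)*(k + 1)*(k + 2)*(k^2 + 4*k + 4) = (k - 1)*(k + 1)*(k + 2)^2*(k + 2)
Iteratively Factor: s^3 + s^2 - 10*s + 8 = (s + 4)*(s^2 - 3*s + 2) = (s - 1)*(s + 4)*(s - 2)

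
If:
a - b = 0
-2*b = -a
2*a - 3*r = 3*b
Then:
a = 0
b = 0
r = 0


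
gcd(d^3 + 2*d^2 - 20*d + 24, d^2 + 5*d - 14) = d - 2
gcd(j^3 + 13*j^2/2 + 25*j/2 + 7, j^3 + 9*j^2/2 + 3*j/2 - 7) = j^2 + 11*j/2 + 7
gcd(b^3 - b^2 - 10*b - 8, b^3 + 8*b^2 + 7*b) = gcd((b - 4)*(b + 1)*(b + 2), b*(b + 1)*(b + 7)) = b + 1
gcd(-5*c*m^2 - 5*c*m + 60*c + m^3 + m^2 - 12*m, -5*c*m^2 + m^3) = 5*c - m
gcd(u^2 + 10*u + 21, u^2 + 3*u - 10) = 1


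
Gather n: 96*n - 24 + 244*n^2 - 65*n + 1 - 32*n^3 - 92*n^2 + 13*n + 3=-32*n^3 + 152*n^2 + 44*n - 20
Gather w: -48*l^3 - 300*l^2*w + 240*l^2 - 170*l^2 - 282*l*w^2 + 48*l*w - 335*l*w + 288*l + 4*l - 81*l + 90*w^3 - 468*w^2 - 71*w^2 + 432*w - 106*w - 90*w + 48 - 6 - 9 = -48*l^3 + 70*l^2 + 211*l + 90*w^3 + w^2*(-282*l - 539) + w*(-300*l^2 - 287*l + 236) + 33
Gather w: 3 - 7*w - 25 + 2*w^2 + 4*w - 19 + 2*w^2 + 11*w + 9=4*w^2 + 8*w - 32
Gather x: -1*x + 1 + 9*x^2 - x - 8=9*x^2 - 2*x - 7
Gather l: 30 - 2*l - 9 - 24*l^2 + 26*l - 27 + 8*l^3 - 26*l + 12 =8*l^3 - 24*l^2 - 2*l + 6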